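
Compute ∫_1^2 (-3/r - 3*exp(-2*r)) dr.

An antiderivative is F(r) = -3*log(r) + 3*exp(-2*r)/2.
Then F(2) - F(1) = (-3*log(2) + 3*exp(-4)/2) - (3*exp(-2)/2) = -3*log(2) - 3*exp(-2)/2 + 3*exp(-4)/2.

-3*log(2) - 3*exp(-2)/2 + 3*exp(-4)/2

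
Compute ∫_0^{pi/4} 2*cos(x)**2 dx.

1/2 + pi/4

Use the identity cos^2(x) = (1 + cos(2*x))/2.
An antiderivative is F(x) = x + sin(2*x)/2.
Then F(pi/4) - F(0) = (1/2 + pi/4) - (0) = 1/2 + pi/4.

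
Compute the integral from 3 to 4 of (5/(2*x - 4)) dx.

An antiderivative is F(x) = 5*log(2*x - 4)/2.
Then F(4) - F(3) = (log(32)) - (5*log(2)/2) = 5*log(2)/2.

5*log(2)/2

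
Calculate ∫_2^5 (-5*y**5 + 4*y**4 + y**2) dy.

-104541/10

By the power rule, an antiderivative is F(y) = -5*y**6/6 + 4*y**5/5 + y**3/3.
Then F(5) - F(2) = (-62875/6) - (-376/15) = -104541/10.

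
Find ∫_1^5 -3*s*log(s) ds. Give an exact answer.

18 - 75*log(5)/2

Integrate by parts once (u = ln s, dv = -3*s ds).
An antiderivative is F(s) = -3*s**2*(2*log(s) - 1)/4.
Then F(5) - F(1) = (75/4 - 75*log(5)/2) - (3/4) = 18 - 75*log(5)/2.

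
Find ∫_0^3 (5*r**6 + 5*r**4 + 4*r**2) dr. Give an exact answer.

12888/7

By the power rule, an antiderivative is F(r) = 5*r**7/7 + r**5 + 4*r**3/3.
Then F(3) - F(0) = (12888/7) - (0) = 12888/7.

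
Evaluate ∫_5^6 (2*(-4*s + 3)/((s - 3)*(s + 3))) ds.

Factor the denominator: s**2 - 9 = (s + 3)(s - 3).
Partial fractions: 2*(-4*s + 3)/((s - 3)*(s + 3)) = -5/(s + 3) - 3/(s - 3).
An antiderivative is F(s) = -3*log(s - 3) - 5*log(s + 3).
Then F(6) - F(5) = (-13*log(3)) - (-18*log(2)) = -13*log(3) + 18*log(2).

-13*log(3) + 18*log(2)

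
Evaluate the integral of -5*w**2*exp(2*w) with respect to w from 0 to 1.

5/4 - 5*exp(2)/4

Integrate by parts twice (u = w^2, dv = -5*exp(2*w) dw).
An antiderivative is F(w) = (-10*w**2 + 10*w - 5)*exp(2*w)/4.
Then F(1) - F(0) = (-5*exp(2)/4) - (-5/4) = 5/4 - 5*exp(2)/4.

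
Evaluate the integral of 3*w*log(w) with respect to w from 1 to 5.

Integrate by parts once (u = ln w, dv = 3*w dw).
An antiderivative is F(w) = 3*w**2*(2*log(w) - 1)/4.
Then F(5) - F(1) = (-75/4 + 75*log(5)/2) - (-3/4) = -18 + 75*log(5)/2.

-18 + 75*log(5)/2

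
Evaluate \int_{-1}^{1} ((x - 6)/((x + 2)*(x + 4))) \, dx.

-9*log(3) + 5*log(5)

Factor the denominator: x**2 + 6*x + 8 = (x + 4)(x + 2).
Partial fractions: (x - 6)/((x + 2)*(x + 4)) = 5/(x + 4) - 4/(x + 2).
An antiderivative is F(x) = -4*log(x + 2) + 5*log(x + 4).
Then F(1) - F(-1) = (-4*log(3) + 5*log(5)) - (5*log(3)) = -9*log(3) + 5*log(5).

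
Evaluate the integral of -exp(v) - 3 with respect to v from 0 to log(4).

An antiderivative is F(v) = -3*v - exp(v).
Then F(log(4)) - F(0) = (-log(64) - 4) - (-1) = -log(64) - 3.

-log(64) - 3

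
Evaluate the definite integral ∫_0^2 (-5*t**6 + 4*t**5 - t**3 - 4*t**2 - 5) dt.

-514/7

By the power rule, an antiderivative is F(t) = -5*t**7/7 + 2*t**6/3 - t**4/4 - 4*t**3/3 - 5*t.
Then F(2) - F(0) = (-514/7) - (0) = -514/7.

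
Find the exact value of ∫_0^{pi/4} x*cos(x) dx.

-1 + sqrt(2)*pi/8 + sqrt(2)/2

Integrate by parts once (u = x, dv = cos(x) dx).
An antiderivative is F(x) = x*sin(x) + cos(x).
Then F(pi/4) - F(0) = (sqrt(2)*(pi + 4)/8) - (1) = -1 + sqrt(2)*pi/8 + sqrt(2)/2.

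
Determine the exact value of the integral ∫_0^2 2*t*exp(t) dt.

2 + 2*exp(2)

Integrate by parts once (u = t, dv = 2*exp(t) dt).
An antiderivative is F(t) = (2*t - 2)*exp(t).
Then F(2) - F(0) = (2*exp(2)) - (-2) = 2 + 2*exp(2).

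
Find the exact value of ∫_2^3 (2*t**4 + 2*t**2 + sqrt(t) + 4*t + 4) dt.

-4*sqrt(2)/3 + 2*sqrt(3) + 1666/15

By the power rule, an antiderivative is F(t) = 2*t**5/5 + 2*t**(3/2)/3 + 2*t**3/3 + 2*t**2 + 4*t.
Then F(3) - F(2) = (2*sqrt(3) + 726/5) - (4*sqrt(2)/3 + 512/15) = -4*sqrt(2)/3 + 2*sqrt(3) + 1666/15.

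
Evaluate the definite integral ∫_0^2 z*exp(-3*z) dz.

Integrate by parts once (u = z, dv = exp(-3*z) dz).
An antiderivative is F(z) = (-3*z - 1)*exp(-3*z)/9.
Then F(2) - F(0) = (-7*exp(-6)/9) - (-1/9) = (-7 + exp(6))*exp(-6)/9.

(-7 + exp(6))*exp(-6)/9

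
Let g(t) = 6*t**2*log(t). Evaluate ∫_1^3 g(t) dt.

-52/3 + 54*log(3)

Integrate by parts once (u = ln t, dv = 6*t**2 dt).
An antiderivative is F(t) = 2*t**3*(3*log(t) - 1)/3.
Then F(3) - F(1) = (-18 + 54*log(3)) - (-2/3) = -52/3 + 54*log(3).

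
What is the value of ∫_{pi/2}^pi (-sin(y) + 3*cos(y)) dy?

An antiderivative is F(y) = 3*sin(y) + cos(y).
Then F(pi) - F(pi/2) = (-1) - (3) = -4.

-4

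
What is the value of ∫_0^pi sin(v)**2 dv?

Use the identity sin^2(v) = (1 - cos(2*v))/2.
An antiderivative is F(v) = v/2 - sin(2*v)/4.
Then F(pi) - F(0) = (pi/2) - (0) = pi/2.

pi/2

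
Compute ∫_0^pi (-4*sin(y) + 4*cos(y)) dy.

An antiderivative is F(y) = 4*sin(y) + 4*cos(y).
Then F(pi) - F(0) = (-4) - (4) = -8.

-8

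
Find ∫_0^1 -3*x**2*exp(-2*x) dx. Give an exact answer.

-3/4 + 15*exp(-2)/4

Integrate by parts twice (u = x^2, dv = -3*exp(-2*x) dx).
An antiderivative is F(x) = (6*x**2 + 6*x + 3)*exp(-2*x)/4.
Then F(1) - F(0) = (15*exp(-2)/4) - (3/4) = -3/4 + 15*exp(-2)/4.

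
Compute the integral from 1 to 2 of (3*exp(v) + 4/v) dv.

An antiderivative is F(v) = 3*exp(v) + 4*log(v).
Then F(2) - F(1) = (log(16) + 3*exp(2)) - (3*exp(1)) = -3*exp(1) + log(16) + 3*exp(2).

-3*exp(1) + log(16) + 3*exp(2)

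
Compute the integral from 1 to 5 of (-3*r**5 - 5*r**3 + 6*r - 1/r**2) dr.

-42604/5

By the power rule, an antiderivative is F(r) = -r**6/2 - 5*r**4/4 + 3*r**2 + 1/r.
Then F(5) - F(1) = (-170371/20) - (9/4) = -42604/5.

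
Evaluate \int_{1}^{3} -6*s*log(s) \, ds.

12 - 27*log(3)

Integrate by parts once (u = ln s, dv = -6*s ds).
An antiderivative is F(s) = -3*s**2*(2*log(s) - 1)/2.
Then F(3) - F(1) = (27/2 - 27*log(3)) - (3/2) = 12 - 27*log(3).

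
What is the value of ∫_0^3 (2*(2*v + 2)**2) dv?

Let u = 2*v + 2, so du = 2 dv. When v = 0, u = 2; when v = 3, u = 8.
The integral becomes ∫ u**2 du from 2 to 8, with antiderivative u**3/3.
Back in v: F(v) = (2*v + 2)**3/3.
Then F(3) - F(0) = (512/3) - (8/3) = 168.

168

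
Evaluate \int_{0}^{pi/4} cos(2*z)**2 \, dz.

Use the identity cos^2(2*z) = (1 + cos(4*z))/2.
An antiderivative is F(z) = z/2 + sin(4*z)/8.
Then F(pi/4) - F(0) = (pi/8) - (0) = pi/8.

pi/8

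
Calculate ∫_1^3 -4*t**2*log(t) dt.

104/9 - 36*log(3)

Integrate by parts once (u = ln t, dv = -4*t**2 dt).
An antiderivative is F(t) = -4*t**3*(3*log(t) - 1)/9.
Then F(3) - F(1) = (12 - 36*log(3)) - (4/9) = 104/9 - 36*log(3).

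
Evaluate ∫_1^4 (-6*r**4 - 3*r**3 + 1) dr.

By the power rule, an antiderivative is F(r) = -6*r**5/5 - 3*r**4/4 + r.
Then F(4) - F(1) = (-7084/5) - (-19/20) = -28317/20.

-28317/20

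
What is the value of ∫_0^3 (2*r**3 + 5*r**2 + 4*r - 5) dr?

177/2

By the power rule, an antiderivative is F(r) = r**4/2 + 5*r**3/3 + 2*r**2 - 5*r.
Then F(3) - F(0) = (177/2) - (0) = 177/2.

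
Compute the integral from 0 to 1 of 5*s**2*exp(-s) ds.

10 - 25*exp(-1)

Integrate by parts twice (u = s^2, dv = 5*exp(-s) ds).
An antiderivative is F(s) = (-5*s**2 - 10*s - 10)*exp(-s).
Then F(1) - F(0) = (-25*exp(-1)) - (-10) = 10 - 25*exp(-1).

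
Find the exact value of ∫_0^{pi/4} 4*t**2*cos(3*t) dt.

Integrate by parts twice (u = t^2, dv = 4*cos(3*t) dt).
An antiderivative is F(t) = 4*t**2*sin(3*t)/3 + 8*t*cos(3*t)/9 - 8*sin(3*t)/27.
Then F(pi/4) - F(0) = (sqrt(2)*(-24*pi - 32 + 9*pi**2)/216) - (0) = sqrt(2)*(-24*pi - 32 + 9*pi**2)/216.

sqrt(2)*(-24*pi - 32 + 9*pi**2)/216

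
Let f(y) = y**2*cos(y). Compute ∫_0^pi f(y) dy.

-2*pi

Integrate by parts twice (u = y^2, dv = cos(y) dy).
An antiderivative is F(y) = y**2*sin(y) + 2*y*cos(y) - 2*sin(y).
Then F(pi) - F(0) = (-2*pi) - (0) = -2*pi.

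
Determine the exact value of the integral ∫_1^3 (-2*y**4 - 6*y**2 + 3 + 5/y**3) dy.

-6326/45

By the power rule, an antiderivative is F(y) = -2*y**5/5 - 2*y**3 + 3*y - 5/(2*y**2).
Then F(3) - F(1) = (-12823/90) - (-19/10) = -6326/45.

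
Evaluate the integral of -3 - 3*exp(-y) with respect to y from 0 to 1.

-6 + 3*exp(-1)

An antiderivative is F(y) = -3*y + 3*exp(-y).
Then F(1) - F(0) = (-3 + 3*exp(-1)) - (3) = -6 + 3*exp(-1).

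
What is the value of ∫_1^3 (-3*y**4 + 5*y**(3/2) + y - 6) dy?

-776/5 + 18*sqrt(3)

By the power rule, an antiderivative is F(y) = 2*y**(5/2) - 3*y**5/5 + y**2/2 - 6*y.
Then F(3) - F(1) = (-1593/10 + 18*sqrt(3)) - (-41/10) = -776/5 + 18*sqrt(3).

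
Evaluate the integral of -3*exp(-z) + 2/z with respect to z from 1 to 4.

An antiderivative is F(z) = 2*log(z) + 3*exp(-z).
Then F(4) - F(1) = (3*exp(-4) + 4*log(2)) - (3*exp(-1)) = -3*exp(-1) + 3*exp(-4) + 4*log(2).

-3*exp(-1) + 3*exp(-4) + 4*log(2)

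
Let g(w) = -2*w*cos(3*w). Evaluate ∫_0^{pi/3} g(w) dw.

4/9

Integrate by parts once (u = w, dv = -2*cos(3*w) dw).
An antiderivative is F(w) = -2*w*sin(3*w)/3 - 2*cos(3*w)/9.
Then F(pi/3) - F(0) = (2/9) - (-2/9) = 4/9.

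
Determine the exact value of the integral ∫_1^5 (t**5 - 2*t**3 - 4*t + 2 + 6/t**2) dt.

11284/5

By the power rule, an antiderivative is F(t) = t**6/6 - t**4/2 - 2*t**2 + 2*t - 6/t.
Then F(5) - F(1) = (33757/15) - (-19/3) = 11284/5.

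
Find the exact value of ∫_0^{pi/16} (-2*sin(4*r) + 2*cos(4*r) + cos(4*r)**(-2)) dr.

An antiderivative is F(r) = sin(4*r)/2 + cos(4*r)/2 + tan(4*r)/4.
Then F(pi/16) - F(0) = (1/4 + sqrt(2)/2) - (1/2) = -1/4 + sqrt(2)/2.

-1/4 + sqrt(2)/2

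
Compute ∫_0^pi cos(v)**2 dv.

pi/2

Use the identity cos^2(v) = (1 + cos(2*v))/2.
An antiderivative is F(v) = v/2 + sin(2*v)/4.
Then F(pi) - F(0) = (pi/2) - (0) = pi/2.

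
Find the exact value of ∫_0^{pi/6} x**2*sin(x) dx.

Integrate by parts twice (u = x^2, dv = sin(x) dx).
An antiderivative is F(x) = -x**2*cos(x) + 2*x*sin(x) + 2*cos(x).
Then F(pi/6) - F(0) = (-sqrt(3)*pi**2/72 + pi/6 + sqrt(3)) - (2) = -2 - sqrt(3)*pi**2/72 + pi/6 + sqrt(3).

-2 - sqrt(3)*pi**2/72 + pi/6 + sqrt(3)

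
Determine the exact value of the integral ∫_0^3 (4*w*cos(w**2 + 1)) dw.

-2*sin(1) + 2*sin(10)

Let u = w**2 + 1, so du = 2*w dw. When w = 0, u = 1; when w = 3, u = 10.
The integral becomes 2·∫ cos(u) du from 1 to 10, with antiderivative 2*sin(u).
Back in w: F(w) = 2*sin(w**2 + 1).
Then F(3) - F(0) = (2*sin(10)) - (2*sin(1)) = -2*sin(1) + 2*sin(10).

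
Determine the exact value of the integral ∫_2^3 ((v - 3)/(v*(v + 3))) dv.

log(24/25)

Factor the denominator: v**2 + 3*v = (v + 3)v.
Partial fractions: (v - 3)/(v*(v + 3)) = 2/(v + 3) - 1/v.
An antiderivative is F(v) = -log(v) + 2*log(v + 3).
Then F(3) - F(2) = (log(12)) - (log(25/2)) = log(24/25).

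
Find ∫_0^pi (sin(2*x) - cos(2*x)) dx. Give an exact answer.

0

An antiderivative is F(x) = -sin(2*x)/2 - cos(2*x)/2.
Then F(pi) - F(0) = (-1/2) - (-1/2) = 0.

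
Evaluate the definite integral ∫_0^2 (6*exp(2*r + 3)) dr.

Let u = 2*r + 3, so du = 2 dr. When r = 0, u = 3; when r = 2, u = 7.
The integral becomes 3·∫ exp(u) du from 3 to 7, with antiderivative 3*exp(u).
Back in r: F(r) = 3*exp(2*r + 3).
Then F(2) - F(0) = (3*exp(7)) - (3*exp(3)) = -3*(1 - exp(4))*exp(3).

-3*(1 - exp(4))*exp(3)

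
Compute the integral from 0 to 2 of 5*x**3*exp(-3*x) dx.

10/27 - 610*exp(-6)/27

Integrate by parts 3 times (u = x^3, dv = 5*exp(-3*x) dx).
An antiderivative is F(x) = (-45*x**3 - 45*x**2 - 30*x - 10)*exp(-3*x)/27.
Then F(2) - F(0) = (-610*exp(-6)/27) - (-10/27) = 10/27 - 610*exp(-6)/27.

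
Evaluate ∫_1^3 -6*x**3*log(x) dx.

Integrate by parts once (u = ln x, dv = -6*x**3 dx).
An antiderivative is F(x) = -3*x**4*(4*log(x) - 1)/8.
Then F(3) - F(1) = (243/8 - 243*log(3)/2) - (3/8) = 30 - 243*log(3)/2.

30 - 243*log(3)/2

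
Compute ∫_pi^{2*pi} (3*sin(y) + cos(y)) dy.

An antiderivative is F(y) = sin(y) - 3*cos(y).
Then F(2*pi) - F(pi) = (-3) - (3) = -6.

-6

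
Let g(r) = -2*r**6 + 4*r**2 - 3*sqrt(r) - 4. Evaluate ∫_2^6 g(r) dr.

By the power rule, an antiderivative is F(r) = -2*r**7/7 - 2*r**(3/2) + 4*r**3/3 - 4*r.
Then F(6) - F(2) = (-558024/7 - 12*sqrt(6)) - (-712/21 - 4*sqrt(2)) = -1673360/21 - 12*sqrt(6) + 4*sqrt(2).

-1673360/21 - 12*sqrt(6) + 4*sqrt(2)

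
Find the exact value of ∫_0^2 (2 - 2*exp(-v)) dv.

An antiderivative is F(v) = 2*v + 2*exp(-v).
Then F(2) - F(0) = (2*exp(-2) + 4) - (2) = 2*exp(-2) + 2.

2*exp(-2) + 2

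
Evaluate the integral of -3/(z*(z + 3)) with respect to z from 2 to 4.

Factor the denominator: z**2 + 3*z = (z + 3)z.
Partial fractions: -3/(z*(z + 3)) = 1/(z + 3) - 1/z.
An antiderivative is F(z) = -log(z) + log(z + 3).
Then F(4) - F(2) = (log(7/4)) - (log(5/2)) = log(7/10).

log(7/10)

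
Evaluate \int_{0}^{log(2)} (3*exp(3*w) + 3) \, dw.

An antiderivative is F(w) = exp(3*w) + 3*w.
Then F(log(2)) - F(0) = (log(8) + 8) - (1) = log(8) + 7.

log(8) + 7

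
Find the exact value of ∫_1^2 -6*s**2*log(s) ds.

14/3 - 16*log(2)

Integrate by parts once (u = ln s, dv = -6*s**2 ds).
An antiderivative is F(s) = -2*s**3*(3*log(s) - 1)/3.
Then F(2) - F(1) = (16/3 - 16*log(2)) - (2/3) = 14/3 - 16*log(2).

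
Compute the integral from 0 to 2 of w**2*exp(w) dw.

Integrate by parts twice (u = w^2, dv = exp(w) dw).
An antiderivative is F(w) = (w**2 - 2*w + 2)*exp(w).
Then F(2) - F(0) = (2*exp(2)) - (2) = -2 + 2*exp(2).

-2 + 2*exp(2)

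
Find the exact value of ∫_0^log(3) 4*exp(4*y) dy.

Let u = exp(y), so du = exp(y) dy. When y = 0, u = 1; when y = log(3), u = 3.
The integral becomes 4·∫ u**3 du from 1 to 3, with antiderivative u**4.
Back in y: F(y) = exp(4*y).
Then F(log(3)) - F(0) = (81) - (1) = 80.

80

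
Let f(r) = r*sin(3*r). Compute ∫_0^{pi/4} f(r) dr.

Integrate by parts once (u = r, dv = sin(3*r) dr).
An antiderivative is F(r) = -r*cos(3*r)/3 + sin(3*r)/9.
Then F(pi/4) - F(0) = (sqrt(2)*(4 + 3*pi)/72) - (0) = sqrt(2)*(4 + 3*pi)/72.

sqrt(2)*(4 + 3*pi)/72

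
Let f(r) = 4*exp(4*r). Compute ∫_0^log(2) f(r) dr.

Let u = exp(r), so du = exp(r) dr. When r = 0, u = 1; when r = log(2), u = 2.
The integral becomes 4·∫ u**3 du from 1 to 2, with antiderivative u**4.
Back in r: F(r) = exp(4*r).
Then F(log(2)) - F(0) = (16) - (1) = 15.

15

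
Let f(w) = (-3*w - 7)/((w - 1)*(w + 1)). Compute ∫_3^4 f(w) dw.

Factor the denominator: w**2 - 1 = (w + 1)(w - 1).
Partial fractions: (-3*w - 7)/((w - 1)*(w + 1)) = 2/(w + 1) - 5/(w - 1).
An antiderivative is F(w) = -5*log(w - 1) + 2*log(w + 1).
Then F(4) - F(3) = (-5*log(3) + 2*log(5)) - (-log(2)) = -5*log(3) + log(2) + 2*log(5).

-5*log(3) + log(2) + 2*log(5)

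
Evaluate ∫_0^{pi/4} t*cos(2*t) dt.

-1/4 + pi/8

Integrate by parts once (u = t, dv = cos(2*t) dt).
An antiderivative is F(t) = t*sin(2*t)/2 + cos(2*t)/4.
Then F(pi/4) - F(0) = (pi/8) - (1/4) = -1/4 + pi/8.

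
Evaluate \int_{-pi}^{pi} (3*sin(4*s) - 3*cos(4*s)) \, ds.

An antiderivative is F(s) = -3*sin(4*s)/4 - 3*cos(4*s)/4.
Then F(pi) - F(-pi) = (-3/4) - (-3/4) = 0.

0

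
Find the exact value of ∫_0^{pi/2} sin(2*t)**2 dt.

Use the identity sin^2(2*t) = (1 - cos(4*t))/2.
An antiderivative is F(t) = t/2 - sin(4*t)/8.
Then F(pi/2) - F(0) = (pi/4) - (0) = pi/4.

pi/4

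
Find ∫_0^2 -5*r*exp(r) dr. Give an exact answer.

-5*exp(2) - 5

Integrate by parts once (u = r, dv = -5*exp(r) dr).
An antiderivative is F(r) = (-5*r + 5)*exp(r).
Then F(2) - F(0) = (-5*exp(2)) - (5) = -5*exp(2) - 5.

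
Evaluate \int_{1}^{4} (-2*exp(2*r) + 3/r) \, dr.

-exp(8) + log(64) + exp(2)

An antiderivative is F(r) = -exp(2*r) + 3*log(r).
Then F(4) - F(1) = (-exp(8) + log(64)) - (-exp(2)) = -exp(8) + log(64) + exp(2).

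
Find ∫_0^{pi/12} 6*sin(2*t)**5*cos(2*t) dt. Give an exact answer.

1/128

Let u = sin(2*t), so du = 2*cos(2*t) dt. When t = 0, u = 0; when t = pi/12, u = 1/2.
The integral becomes 3·∫ u**5 du from 0 to 1/2, with antiderivative u**6/2.
Back in t: F(t) = sin(2*t)**6/2.
Then F(pi/12) - F(0) = (1/128) - (0) = 1/128.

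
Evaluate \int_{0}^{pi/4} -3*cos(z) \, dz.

-3*sqrt(2)/2

An antiderivative is F(z) = -3*sin(z).
Then F(pi/4) - F(0) = (-3*sqrt(2)/2) - (0) = -3*sqrt(2)/2.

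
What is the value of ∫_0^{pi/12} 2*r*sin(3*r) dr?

Integrate by parts once (u = r, dv = 2*sin(3*r) dr).
An antiderivative is F(r) = -2*r*cos(3*r)/3 + 2*sin(3*r)/9.
Then F(pi/12) - F(0) = (sqrt(2)*(4 - pi)/36) - (0) = sqrt(2)*(4 - pi)/36.

sqrt(2)*(4 - pi)/36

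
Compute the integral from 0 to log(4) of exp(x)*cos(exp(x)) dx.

Let u = exp(x), so du = exp(x) dx. When x = 0, u = 1; when x = log(4), u = 4.
The integral becomes ∫ cos(u) du from 1 to 4, with antiderivative sin(u).
Back in x: F(x) = sin(exp(x)).
Then F(log(4)) - F(0) = (sin(4)) - (sin(1)) = -sin(1) + sin(4).

-sin(1) + sin(4)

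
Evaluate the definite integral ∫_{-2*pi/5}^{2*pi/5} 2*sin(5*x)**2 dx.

Use the identity sin^2(5*x) = (1 - cos(10*x))/2.
An antiderivative is F(x) = x - sin(10*x)/10.
Then F(2*pi/5) - F(-2*pi/5) = (2*pi/5) - (-2*pi/5) = 4*pi/5.

4*pi/5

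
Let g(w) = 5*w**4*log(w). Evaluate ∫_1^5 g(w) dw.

Integrate by parts once (u = ln w, dv = 5*w**4 dw).
An antiderivative is F(w) = w**5*(5*log(w) - 1)/5.
Then F(5) - F(1) = (-625 + 3125*log(5)) - (-1/5) = -3124/5 + 3125*log(5).

-3124/5 + 3125*log(5)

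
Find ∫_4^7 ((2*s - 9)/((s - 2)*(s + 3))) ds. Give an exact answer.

Factor the denominator: s**2 + s - 6 = (s + 3)(s - 2).
Partial fractions: (2*s - 9)/((s - 2)*(s + 3)) = 3/(s + 3) - 1/(s - 2).
An antiderivative is F(s) = -log(s - 2) + 3*log(s + 3).
Then F(7) - F(4) = (3*log(2) + 2*log(5)) - (-log(2) + 3*log(7)) = -3*log(7) + 4*log(2) + 2*log(5).

-3*log(7) + 4*log(2) + 2*log(5)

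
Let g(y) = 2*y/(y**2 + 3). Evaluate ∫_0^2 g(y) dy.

log(7/3)

Let u = y**2 + 3, so du = 2*y dy. When y = 0, u = 3; when y = 2, u = 7.
The integral becomes ∫ 1/u du from 3 to 7, with antiderivative log(u).
Back in y: F(y) = log(y**2 + 3).
Then F(2) - F(0) = (log(7)) - (log(3)) = log(7/3).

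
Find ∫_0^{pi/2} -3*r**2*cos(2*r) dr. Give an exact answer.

3*pi/4

Integrate by parts twice (u = r^2, dv = -3*cos(2*r) dr).
An antiderivative is F(r) = -3*r**2*sin(2*r)/2 - 3*r*cos(2*r)/2 + 3*sin(2*r)/4.
Then F(pi/2) - F(0) = (3*pi/4) - (0) = 3*pi/4.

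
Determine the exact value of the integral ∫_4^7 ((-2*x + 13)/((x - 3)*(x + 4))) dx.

-3*log(11) + 11*log(2)

Factor the denominator: x**2 + x - 12 = (x + 4)(x - 3).
Partial fractions: (-2*x + 13)/((x - 3)*(x + 4)) = -3/(x + 4) + 1/(x - 3).
An antiderivative is F(x) = log(x - 3) - 3*log(x + 4).
Then F(7) - F(4) = (-3*log(11) + 2*log(2)) - (-9*log(2)) = -3*log(11) + 11*log(2).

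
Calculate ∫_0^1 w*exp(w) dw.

Integrate by parts once (u = w, dv = exp(w) dw).
An antiderivative is F(w) = (w - 1)*exp(w).
Then F(1) - F(0) = (0) - (-1) = 1.

1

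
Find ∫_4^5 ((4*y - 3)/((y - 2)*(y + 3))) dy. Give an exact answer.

Factor the denominator: y**2 + y - 6 = (y + 3)(y - 2).
Partial fractions: (4*y - 3)/((y - 2)*(y + 3)) = 3/(y + 3) + 1/(y - 2).
An antiderivative is F(y) = log(y - 2) + 3*log(y + 3).
Then F(5) - F(4) = (log(3) + 9*log(2)) - (log(2) + 3*log(7)) = -3*log(7) + log(3) + 8*log(2).

-3*log(7) + log(3) + 8*log(2)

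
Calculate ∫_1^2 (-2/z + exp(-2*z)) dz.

(-4*exp(4)*log(2) - 1 + exp(2))*exp(-4)/2

An antiderivative is F(z) = -2*log(z) - exp(-2*z)/2.
Then F(2) - F(1) = (-2*log(2) - exp(-4)/2) - (-exp(-2)/2) = (-4*exp(4)*log(2) - 1 + exp(2))*exp(-4)/2.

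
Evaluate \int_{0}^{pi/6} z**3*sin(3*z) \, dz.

-2/27 + pi**2/108

Integrate by parts 3 times (u = z^3, dv = sin(3*z) dz).
An antiderivative is F(z) = -z**3*cos(3*z)/3 + z**2*sin(3*z)/3 + 2*z*cos(3*z)/9 - 2*sin(3*z)/27.
Then F(pi/6) - F(0) = (-2/27 + pi**2/108) - (0) = -2/27 + pi**2/108.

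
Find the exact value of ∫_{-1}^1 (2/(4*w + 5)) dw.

An antiderivative is F(w) = log(4*w + 5)/2.
Then F(1) - F(-1) = (log(3)) - (0) = log(3).

log(3)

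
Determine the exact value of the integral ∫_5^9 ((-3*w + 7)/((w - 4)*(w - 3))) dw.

Factor the denominator: w**2 - 7*w + 12 = (w - 3)(w - 4).
Partial fractions: (-3*w + 7)/((w - 4)*(w - 3)) = 2/(w - 3) - 5/(w - 4).
An antiderivative is F(w) = -5*log(w - 4) + 2*log(w - 3).
Then F(9) - F(5) = (-5*log(5) + 2*log(2) + 2*log(3)) - (log(4)) = -5*log(5) + 2*log(3).

-5*log(5) + 2*log(3)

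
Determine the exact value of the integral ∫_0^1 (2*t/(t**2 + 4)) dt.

Let u = t**2 + 4, so du = 2*t dt. When t = 0, u = 4; when t = 1, u = 5.
The integral becomes ∫ 1/u du from 4 to 5, with antiderivative log(u).
Back in t: F(t) = log(t**2 + 4).
Then F(1) - F(0) = (log(5)) - (log(4)) = log(5/4).

log(5/4)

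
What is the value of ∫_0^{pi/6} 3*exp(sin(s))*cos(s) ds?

Let u = sin(s), so du = cos(s) ds. When s = 0, u = 0; when s = pi/6, u = 1/2.
The integral becomes 3·∫ exp(u) du from 0 to 1/2, with antiderivative 3*exp(u).
Back in s: F(s) = 3*exp(sin(s)).
Then F(pi/6) - F(0) = (3*exp(1/2)) - (3) = -3 + 3*exp(1/2).

-3 + 3*exp(1/2)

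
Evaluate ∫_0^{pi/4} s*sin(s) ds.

sqrt(2)*(4 - pi)/8

Integrate by parts once (u = s, dv = sin(s) ds).
An antiderivative is F(s) = -s*cos(s) + sin(s).
Then F(pi/4) - F(0) = (sqrt(2)*(4 - pi)/8) - (0) = sqrt(2)*(4 - pi)/8.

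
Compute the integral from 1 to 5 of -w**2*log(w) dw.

Integrate by parts once (u = ln w, dv = -w**2 dw).
An antiderivative is F(w) = -w**3*(3*log(w) - 1)/9.
Then F(5) - F(1) = (125/9 - 125*log(5)/3) - (1/9) = 124/9 - 125*log(5)/3.

124/9 - 125*log(5)/3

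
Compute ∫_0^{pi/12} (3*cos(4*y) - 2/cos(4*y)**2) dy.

An antiderivative is F(y) = 3*sin(4*y)/4 - tan(4*y)/2.
Then F(pi/12) - F(0) = (-sqrt(3)/8) - (0) = -sqrt(3)/8.

-sqrt(3)/8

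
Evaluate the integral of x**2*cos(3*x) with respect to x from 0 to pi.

-2*pi/9

Integrate by parts twice (u = x^2, dv = cos(3*x) dx).
An antiderivative is F(x) = x**2*sin(3*x)/3 + 2*x*cos(3*x)/9 - 2*sin(3*x)/27.
Then F(pi) - F(0) = (-2*pi/9) - (0) = -2*pi/9.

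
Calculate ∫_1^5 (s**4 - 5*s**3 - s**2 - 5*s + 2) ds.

-3728/15

By the power rule, an antiderivative is F(s) = s**5/5 - 5*s**4/4 - s**3/3 - 5*s**2/2 + 2*s.
Then F(5) - F(1) = (-3005/12) - (-113/60) = -3728/15.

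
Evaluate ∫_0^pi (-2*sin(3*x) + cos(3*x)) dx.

-4/3

An antiderivative is F(x) = sin(3*x)/3 + 2*cos(3*x)/3.
Then F(pi) - F(0) = (-2/3) - (2/3) = -4/3.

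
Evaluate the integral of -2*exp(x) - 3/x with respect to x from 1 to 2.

-2*exp(2) - log(8) + 2*exp(1)

An antiderivative is F(x) = -2*exp(x) - 3*log(x).
Then F(2) - F(1) = (-2*exp(2) - log(8)) - (-2*exp(1)) = -2*exp(2) - log(8) + 2*exp(1).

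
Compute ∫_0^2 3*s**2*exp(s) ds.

-6 + 6*exp(2)

Integrate by parts twice (u = s^2, dv = 3*exp(s) ds).
An antiderivative is F(s) = (3*s**2 - 6*s + 6)*exp(s).
Then F(2) - F(0) = (6*exp(2)) - (6) = -6 + 6*exp(2).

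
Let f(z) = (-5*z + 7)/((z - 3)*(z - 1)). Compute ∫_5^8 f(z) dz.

-4*log(5) - log(7) + 6*log(2)

Factor the denominator: z**2 - 4*z + 3 = (z - 1)(z - 3).
Partial fractions: (-5*z + 7)/((z - 3)*(z - 1)) = -1/(z - 1) - 4/(z - 3).
An antiderivative is F(z) = -4*log(z - 3) - log(z - 1).
Then F(8) - F(5) = (-4*log(5) - log(7)) - (-log(64)) = -4*log(5) - log(7) + 6*log(2).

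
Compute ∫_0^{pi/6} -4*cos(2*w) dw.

An antiderivative is F(w) = -2*sin(2*w).
Then F(pi/6) - F(0) = (-sqrt(3)) - (0) = -sqrt(3).

-sqrt(3)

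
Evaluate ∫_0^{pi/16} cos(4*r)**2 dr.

1/16 + pi/32

Use the identity cos^2(4*r) = (1 + cos(8*r))/2.
An antiderivative is F(r) = r/2 + sin(8*r)/16.
Then F(pi/16) - F(0) = (1/16 + pi/32) - (0) = 1/16 + pi/32.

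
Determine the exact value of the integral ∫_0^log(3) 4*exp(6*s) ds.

1456/3

Let u = exp(s), so du = exp(s) ds. When s = 0, u = 1; when s = log(3), u = 3.
The integral becomes 4·∫ u**5 du from 1 to 3, with antiderivative 2*u**6/3.
Back in s: F(s) = 2*exp(6*s)/3.
Then F(log(3)) - F(0) = (486) - (2/3) = 1456/3.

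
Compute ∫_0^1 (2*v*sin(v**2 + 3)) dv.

Let u = v**2 + 3, so du = 2*v dv. When v = 0, u = 3; when v = 1, u = 4.
The integral becomes ∫ sin(u) du from 3 to 4, with antiderivative -cos(u).
Back in v: F(v) = -cos(v**2 + 3).
Then F(1) - F(0) = (-cos(4)) - (-cos(3)) = cos(3) - cos(4).

cos(3) - cos(4)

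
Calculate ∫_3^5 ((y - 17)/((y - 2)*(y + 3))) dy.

Factor the denominator: y**2 + y - 6 = (y + 3)(y - 2).
Partial fractions: (y - 17)/((y - 2)*(y + 3)) = 4/(y + 3) - 3/(y - 2).
An antiderivative is F(y) = -3*log(y - 2) + 4*log(y + 3).
Then F(5) - F(3) = (-3*log(3) + 12*log(2)) - (4*log(2) + 4*log(3)) = -7*log(3) + 8*log(2).

-7*log(3) + 8*log(2)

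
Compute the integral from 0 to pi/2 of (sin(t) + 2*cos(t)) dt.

An antiderivative is F(t) = 2*sin(t) - cos(t).
Then F(pi/2) - F(0) = (2) - (-1) = 3.

3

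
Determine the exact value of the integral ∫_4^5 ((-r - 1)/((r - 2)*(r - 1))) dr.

-5*log(3) + 7*log(2)

Factor the denominator: r**2 - 3*r + 2 = (r - 1)(r - 2).
Partial fractions: (-r - 1)/((r - 2)*(r - 1)) = 2/(r - 1) - 3/(r - 2).
An antiderivative is F(r) = -3*log(r - 2) + 2*log(r - 1).
Then F(5) - F(4) = (log(16/27)) - (log(9/8)) = -5*log(3) + 7*log(2).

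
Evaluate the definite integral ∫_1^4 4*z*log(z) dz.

Integrate by parts once (u = ln z, dv = 4*z dz).
An antiderivative is F(z) = z**2*(2*log(z) - 1).
Then F(4) - F(1) = (-16 + 64*log(2)) - (-1) = -15 + 64*log(2).

-15 + 64*log(2)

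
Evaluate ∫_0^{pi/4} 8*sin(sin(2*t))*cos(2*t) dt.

4 - 4*cos(1)

Let u = sin(2*t), so du = 2*cos(2*t) dt. When t = 0, u = 0; when t = pi/4, u = 1.
The integral becomes 4·∫ sin(u) du from 0 to 1, with antiderivative -4*cos(u).
Back in t: F(t) = -4*cos(sin(2*t)).
Then F(pi/4) - F(0) = (-4*cos(1)) - (-4) = 4 - 4*cos(1).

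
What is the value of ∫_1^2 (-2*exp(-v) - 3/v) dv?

-3*log(2) - 2*exp(-1) + 2*exp(-2)

An antiderivative is F(v) = -3*log(v) + 2*exp(-v).
Then F(2) - F(1) = (-3*log(2) + 2*exp(-2)) - (2*exp(-1)) = -3*log(2) - 2*exp(-1) + 2*exp(-2).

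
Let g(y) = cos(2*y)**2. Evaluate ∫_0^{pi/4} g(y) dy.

pi/8

Use the identity cos^2(2*y) = (1 + cos(4*y))/2.
An antiderivative is F(y) = y/2 + sin(4*y)/8.
Then F(pi/4) - F(0) = (pi/8) - (0) = pi/8.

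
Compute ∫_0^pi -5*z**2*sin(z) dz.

Integrate by parts twice (u = z^2, dv = -5*sin(z) dz).
An antiderivative is F(z) = 5*z**2*cos(z) - 10*z*sin(z) - 10*cos(z).
Then F(pi) - F(0) = (10 - 5*pi**2) - (-10) = 20 - 5*pi**2.

20 - 5*pi**2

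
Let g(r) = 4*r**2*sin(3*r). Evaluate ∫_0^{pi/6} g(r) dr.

-8/27 + 4*pi/27

Integrate by parts twice (u = r^2, dv = 4*sin(3*r) dr).
An antiderivative is F(r) = -4*r**2*cos(3*r)/3 + 8*r*sin(3*r)/9 + 8*cos(3*r)/27.
Then F(pi/6) - F(0) = (4*pi/27) - (8/27) = -8/27 + 4*pi/27.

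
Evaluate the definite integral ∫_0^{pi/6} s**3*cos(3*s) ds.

Integrate by parts 3 times (u = s^3, dv = cos(3*s) ds).
An antiderivative is F(s) = s**3*sin(3*s)/3 + s**2*cos(3*s)/3 - 2*s*sin(3*s)/9 - 2*cos(3*s)/27.
Then F(pi/6) - F(0) = (pi*(-24 + pi**2)/648) - (-2/27) = -pi/27 + pi**3/648 + 2/27.

-pi/27 + pi**3/648 + 2/27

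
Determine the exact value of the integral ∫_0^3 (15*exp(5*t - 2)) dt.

Let u = 5*t - 2, so du = 5 dt. When t = 0, u = -2; when t = 3, u = 13.
The integral becomes 3·∫ exp(u) du from -2 to 13, with antiderivative 3*exp(u).
Back in t: F(t) = 3*exp(5*t - 2).
Then F(3) - F(0) = (3*exp(13)) - (3*exp(-2)) = -(3 - 3*exp(15))*exp(-2).

-(3 - 3*exp(15))*exp(-2)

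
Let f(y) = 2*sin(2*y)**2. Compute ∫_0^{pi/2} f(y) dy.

Use the identity sin^2(2*y) = (1 - cos(4*y))/2.
An antiderivative is F(y) = y - sin(4*y)/4.
Then F(pi/2) - F(0) = (pi/2) - (0) = pi/2.

pi/2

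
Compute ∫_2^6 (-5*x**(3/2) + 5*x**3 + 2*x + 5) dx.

By the power rule, an antiderivative is F(x) = -2*x**(5/2) + 5*x**4/4 + x**2 + 5*x.
Then F(6) - F(2) = (1686 - 72*sqrt(6)) - (34 - 8*sqrt(2)) = -72*sqrt(6) + 8*sqrt(2) + 1652.

-72*sqrt(6) + 8*sqrt(2) + 1652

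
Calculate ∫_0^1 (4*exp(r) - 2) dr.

An antiderivative is F(r) = -2*r + 4*exp(r).
Then F(1) - F(0) = (-2 + 4*E) - (4) = -6 + 4*E.

-6 + 4*E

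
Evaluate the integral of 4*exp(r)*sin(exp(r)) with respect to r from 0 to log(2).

-4*cos(2) + 4*cos(1)

Let u = exp(r), so du = exp(r) dr. When r = 0, u = 1; when r = log(2), u = 2.
The integral becomes 4·∫ sin(u) du from 1 to 2, with antiderivative -4*cos(u).
Back in r: F(r) = -4*cos(exp(r)).
Then F(log(2)) - F(0) = (-4*cos(2)) - (-4*cos(1)) = -4*cos(2) + 4*cos(1).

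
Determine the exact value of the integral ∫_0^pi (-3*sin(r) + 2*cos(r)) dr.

-6

An antiderivative is F(r) = 2*sin(r) + 3*cos(r).
Then F(pi) - F(0) = (-3) - (3) = -6.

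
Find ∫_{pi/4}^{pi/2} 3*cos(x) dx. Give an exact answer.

3 - 3*sqrt(2)/2

An antiderivative is F(x) = 3*sin(x).
Then F(pi/2) - F(pi/4) = (3) - (3*sqrt(2)/2) = 3 - 3*sqrt(2)/2.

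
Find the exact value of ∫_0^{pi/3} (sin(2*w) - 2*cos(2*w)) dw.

An antiderivative is F(w) = -sin(2*w) - cos(2*w)/2.
Then F(pi/3) - F(0) = (1/4 - sqrt(3)/2) - (-1/2) = 3/4 - sqrt(3)/2.

3/4 - sqrt(3)/2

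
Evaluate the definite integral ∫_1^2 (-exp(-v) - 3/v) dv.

-3*log(2) - exp(-1) + exp(-2)

An antiderivative is F(v) = -3*log(v) + exp(-v).
Then F(2) - F(1) = (-3*log(2) + exp(-2)) - (exp(-1)) = -3*log(2) - exp(-1) + exp(-2).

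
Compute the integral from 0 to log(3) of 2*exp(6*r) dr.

Let u = exp(r), so du = exp(r) dr. When r = 0, u = 1; when r = log(3), u = 3.
The integral becomes 2·∫ u**5 du from 1 to 3, with antiderivative u**6/3.
Back in r: F(r) = exp(6*r)/3.
Then F(log(3)) - F(0) = (243) - (1/3) = 728/3.

728/3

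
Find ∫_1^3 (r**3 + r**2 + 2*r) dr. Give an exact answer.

110/3

By the power rule, an antiderivative is F(r) = r**4/4 + r**3/3 + r**2.
Then F(3) - F(1) = (153/4) - (19/12) = 110/3.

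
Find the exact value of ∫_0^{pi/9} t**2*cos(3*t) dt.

-sqrt(3)/27 + sqrt(3)*pi**2/486 + pi/81

Integrate by parts twice (u = t^2, dv = cos(3*t) dt).
An antiderivative is F(t) = t**2*sin(3*t)/3 + 2*t*cos(3*t)/9 - 2*sin(3*t)/27.
Then F(pi/9) - F(0) = (-sqrt(3)/27 + sqrt(3)*pi**2/486 + pi/81) - (0) = -sqrt(3)/27 + sqrt(3)*pi**2/486 + pi/81.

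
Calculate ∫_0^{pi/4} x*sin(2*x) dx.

1/4

Integrate by parts once (u = x, dv = sin(2*x) dx).
An antiderivative is F(x) = -x*cos(2*x)/2 + sin(2*x)/4.
Then F(pi/4) - F(0) = (1/4) - (0) = 1/4.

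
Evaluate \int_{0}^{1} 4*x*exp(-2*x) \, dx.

Integrate by parts once (u = x, dv = 4*exp(-2*x) dx).
An antiderivative is F(x) = (-2*x - 1)*exp(-2*x).
Then F(1) - F(0) = (-3*exp(-2)) - (-1) = 1 - 3*exp(-2).

1 - 3*exp(-2)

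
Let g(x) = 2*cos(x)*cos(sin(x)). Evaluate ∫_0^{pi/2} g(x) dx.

Let u = sin(x), so du = cos(x) dx. When x = 0, u = 0; when x = pi/2, u = 1.
The integral becomes 2·∫ cos(u) du from 0 to 1, with antiderivative 2*sin(u).
Back in x: F(x) = 2*sin(sin(x)).
Then F(pi/2) - F(0) = (2*sin(1)) - (0) = 2*sin(1).

2*sin(1)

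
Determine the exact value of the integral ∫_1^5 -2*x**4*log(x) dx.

6248/25 - 1250*log(5)

Integrate by parts once (u = ln x, dv = -2*x**4 dx).
An antiderivative is F(x) = -2*x**5*(5*log(x) - 1)/25.
Then F(5) - F(1) = (250 - 1250*log(5)) - (2/25) = 6248/25 - 1250*log(5).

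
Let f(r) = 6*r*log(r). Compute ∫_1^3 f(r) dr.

Integrate by parts once (u = ln r, dv = 6*r dr).
An antiderivative is F(r) = 3*r**2*(2*log(r) - 1)/2.
Then F(3) - F(1) = (-27/2 + 27*log(3)) - (-3/2) = -12 + 27*log(3).

-12 + 27*log(3)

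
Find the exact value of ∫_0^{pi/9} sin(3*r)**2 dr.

-sqrt(3)/24 + pi/18

Use the identity sin^2(3*r) = (1 - cos(6*r))/2.
An antiderivative is F(r) = r/2 - sin(6*r)/12.
Then F(pi/9) - F(0) = (-sqrt(3)/24 + pi/18) - (0) = -sqrt(3)/24 + pi/18.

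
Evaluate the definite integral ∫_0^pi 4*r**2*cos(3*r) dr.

Integrate by parts twice (u = r^2, dv = 4*cos(3*r) dr).
An antiderivative is F(r) = 4*r**2*sin(3*r)/3 + 8*r*cos(3*r)/9 - 8*sin(3*r)/27.
Then F(pi) - F(0) = (-8*pi/9) - (0) = -8*pi/9.

-8*pi/9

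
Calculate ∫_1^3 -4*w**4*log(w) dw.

968/25 - 972*log(3)/5

Integrate by parts once (u = ln w, dv = -4*w**4 dw).
An antiderivative is F(w) = -4*w**5*(5*log(w) - 1)/25.
Then F(3) - F(1) = (972/25 - 972*log(3)/5) - (4/25) = 968/25 - 972*log(3)/5.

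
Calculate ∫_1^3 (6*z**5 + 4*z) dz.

744

By the power rule, an antiderivative is F(z) = z**6 + 2*z**2.
Then F(3) - F(1) = (747) - (3) = 744.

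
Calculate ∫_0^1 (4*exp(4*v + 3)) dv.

Let u = 4*v + 3, so du = 4 dv. When v = 0, u = 3; when v = 1, u = 7.
The integral becomes ∫ exp(u) du from 3 to 7, with antiderivative exp(u).
Back in v: F(v) = exp(4*v + 3).
Then F(1) - F(0) = (exp(7)) - (exp(3)) = -exp(3) + exp(7).

-exp(3) + exp(7)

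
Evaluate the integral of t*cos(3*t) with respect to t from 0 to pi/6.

-1/9 + pi/18

Integrate by parts once (u = t, dv = cos(3*t) dt).
An antiderivative is F(t) = t*sin(3*t)/3 + cos(3*t)/9.
Then F(pi/6) - F(0) = (pi/18) - (1/9) = -1/9 + pi/18.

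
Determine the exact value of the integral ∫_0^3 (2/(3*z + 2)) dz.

An antiderivative is F(z) = 2*log(3*z + 2)/3.
Then F(3) - F(0) = (2*log(11)/3) - (2*log(2)/3) = -2*log(2)/3 + 2*log(11)/3.

-2*log(2)/3 + 2*log(11)/3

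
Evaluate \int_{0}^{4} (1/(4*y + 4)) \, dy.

An antiderivative is F(y) = log(4*y + 4)/4.
Then F(4) - F(0) = (log(20)/4) - (log(2)/2) = log(5)/4.

log(5)/4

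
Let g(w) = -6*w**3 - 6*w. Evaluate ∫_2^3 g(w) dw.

By the power rule, an antiderivative is F(w) = -3*w**4/2 - 3*w**2.
Then F(3) - F(2) = (-297/2) - (-36) = -225/2.

-225/2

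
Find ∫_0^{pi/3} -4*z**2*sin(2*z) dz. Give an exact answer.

-sqrt(3)*pi/3 - pi**2/9 + 3/2

Integrate by parts twice (u = z^2, dv = -4*sin(2*z) dz).
An antiderivative is F(z) = 2*z**2*cos(2*z) - 2*z*sin(2*z) - cos(2*z).
Then F(pi/3) - F(0) = (-sqrt(3)*pi/3 - pi**2/9 + 1/2) - (-1) = -sqrt(3)*pi/3 - pi**2/9 + 3/2.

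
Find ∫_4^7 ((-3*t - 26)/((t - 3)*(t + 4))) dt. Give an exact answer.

Factor the denominator: t**2 + t - 12 = (t + 4)(t - 3).
Partial fractions: (-3*t - 26)/((t - 3)*(t + 4)) = 2/(t + 4) - 5/(t - 3).
An antiderivative is F(t) = -5*log(t - 3) + 2*log(t + 4).
Then F(7) - F(4) = (-10*log(2) + 2*log(11)) - (log(64)) = -16*log(2) + 2*log(11).

-16*log(2) + 2*log(11)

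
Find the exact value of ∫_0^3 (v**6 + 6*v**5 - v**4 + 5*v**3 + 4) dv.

154851/140

By the power rule, an antiderivative is F(v) = v**7/7 + v**6 - v**5/5 + 5*v**4/4 + 4*v.
Then F(3) - F(0) = (154851/140) - (0) = 154851/140.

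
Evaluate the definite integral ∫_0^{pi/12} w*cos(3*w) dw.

Integrate by parts once (u = w, dv = cos(3*w) dw).
An antiderivative is F(w) = w*sin(3*w)/3 + cos(3*w)/9.
Then F(pi/12) - F(0) = (sqrt(2)*(pi + 4)/72) - (1/9) = -1/9 + sqrt(2)*pi/72 + sqrt(2)/18.

-1/9 + sqrt(2)*pi/72 + sqrt(2)/18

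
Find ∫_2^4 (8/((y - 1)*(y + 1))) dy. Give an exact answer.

-4*log(5) + 8*log(3)

Factor the denominator: y**2 - 1 = (y + 1)(y - 1).
Partial fractions: 8/((y - 1)*(y + 1)) = -4/(y + 1) + 4/(y - 1).
An antiderivative is F(y) = 4*log(y - 1) - 4*log(y + 1).
Then F(4) - F(2) = (-4*log(5) + 4*log(3)) - (-log(81)) = -4*log(5) + 8*log(3).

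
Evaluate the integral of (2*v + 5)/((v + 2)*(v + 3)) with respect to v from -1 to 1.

log(6)

Factor the denominator: v**2 + 5*v + 6 = (v + 3)(v + 2).
Partial fractions: (2*v + 5)/((v + 2)*(v + 3)) = 1/(v + 3) + 1/(v + 2).
An antiderivative is F(v) = log(v + 2) + log(v + 3).
Then F(1) - F(-1) = (log(12)) - (log(2)) = log(6).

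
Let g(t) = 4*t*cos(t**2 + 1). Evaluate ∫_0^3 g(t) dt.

Let u = t**2 + 1, so du = 2*t dt. When t = 0, u = 1; when t = 3, u = 10.
The integral becomes 2·∫ cos(u) du from 1 to 10, with antiderivative 2*sin(u).
Back in t: F(t) = 2*sin(t**2 + 1).
Then F(3) - F(0) = (2*sin(10)) - (2*sin(1)) = -2*sin(1) + 2*sin(10).

-2*sin(1) + 2*sin(10)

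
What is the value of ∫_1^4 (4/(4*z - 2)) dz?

An antiderivative is F(z) = log(4*z - 2).
Then F(4) - F(1) = (log(14)) - (log(2)) = log(7).

log(7)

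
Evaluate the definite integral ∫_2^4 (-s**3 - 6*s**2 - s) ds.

By the power rule, an antiderivative is F(s) = -s**4/4 - 2*s**3 - s**2/2.
Then F(4) - F(2) = (-200) - (-22) = -178.

-178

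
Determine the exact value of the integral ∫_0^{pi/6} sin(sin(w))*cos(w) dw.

Let u = sin(w), so du = cos(w) dw. When w = 0, u = 0; when w = pi/6, u = 1/2.
The integral becomes ∫ sin(u) du from 0 to 1/2, with antiderivative -cos(u).
Back in w: F(w) = -cos(sin(w)).
Then F(pi/6) - F(0) = (-cos(1/2)) - (-1) = 1 - cos(1/2).

1 - cos(1/2)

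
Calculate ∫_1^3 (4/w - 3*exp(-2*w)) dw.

An antiderivative is F(w) = 4*log(w) + 3*exp(-2*w)/2.
Then F(3) - F(1) = (3*exp(-6)/2 + 4*log(3)) - (3*exp(-2)/2) = -3*exp(-2)/2 + 3*exp(-6)/2 + 4*log(3).

-3*exp(-2)/2 + 3*exp(-6)/2 + 4*log(3)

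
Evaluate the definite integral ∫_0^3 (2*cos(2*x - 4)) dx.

Let u = 2*x - 4, so du = 2 dx. When x = 0, u = -4; when x = 3, u = 2.
The integral becomes ∫ cos(u) du from -4 to 2, with antiderivative sin(u).
Back in x: F(x) = sin(2*x - 4).
Then F(3) - F(0) = (sin(2)) - (-sin(4)) = sin(4) + sin(2).

sin(4) + sin(2)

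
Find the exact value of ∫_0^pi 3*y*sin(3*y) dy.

pi

Integrate by parts once (u = y, dv = 3*sin(3*y) dy).
An antiderivative is F(y) = -y*cos(3*y) + sin(3*y)/3.
Then F(pi) - F(0) = (pi) - (0) = pi.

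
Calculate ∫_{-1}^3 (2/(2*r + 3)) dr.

log(9)

An antiderivative is F(r) = log(2*r + 3).
Then F(3) - F(-1) = (log(9)) - (0) = log(9).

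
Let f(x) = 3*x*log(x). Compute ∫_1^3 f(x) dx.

Integrate by parts once (u = ln x, dv = 3*x dx).
An antiderivative is F(x) = 3*x**2*(2*log(x) - 1)/4.
Then F(3) - F(1) = (-27/4 + 27*log(3)/2) - (-3/4) = -6 + 27*log(3)/2.

-6 + 27*log(3)/2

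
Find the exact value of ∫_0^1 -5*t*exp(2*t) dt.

-5*exp(2)/4 - 5/4

Integrate by parts once (u = t, dv = -5*exp(2*t) dt).
An antiderivative is F(t) = (-10*t + 5)*exp(2*t)/4.
Then F(1) - F(0) = (-5*exp(2)/4) - (5/4) = -5*exp(2)/4 - 5/4.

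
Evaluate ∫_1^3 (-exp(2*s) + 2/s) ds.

An antiderivative is F(s) = -exp(2*s)/2 + 2*log(s).
Then F(3) - F(1) = (-exp(6)/2 + log(9)) - (-exp(2)/2) = -exp(6)/2 + log(9) + exp(2)/2.

-exp(6)/2 + log(9) + exp(2)/2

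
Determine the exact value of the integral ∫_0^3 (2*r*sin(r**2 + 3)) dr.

cos(3) - cos(12)

Let u = r**2 + 3, so du = 2*r dr. When r = 0, u = 3; when r = 3, u = 12.
The integral becomes ∫ sin(u) du from 3 to 12, with antiderivative -cos(u).
Back in r: F(r) = -cos(r**2 + 3).
Then F(3) - F(0) = (-cos(12)) - (-cos(3)) = cos(3) - cos(12).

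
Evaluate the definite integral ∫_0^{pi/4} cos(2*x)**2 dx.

Use the identity cos^2(2*x) = (1 + cos(4*x))/2.
An antiderivative is F(x) = x/2 + sin(4*x)/8.
Then F(pi/4) - F(0) = (pi/8) - (0) = pi/8.

pi/8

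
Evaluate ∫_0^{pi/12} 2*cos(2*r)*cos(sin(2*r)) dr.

sin(1/2)

Let u = sin(2*r), so du = 2*cos(2*r) dr. When r = 0, u = 0; when r = pi/12, u = 1/2.
The integral becomes ∫ cos(u) du from 0 to 1/2, with antiderivative sin(u).
Back in r: F(r) = sin(sin(2*r)).
Then F(pi/12) - F(0) = (sin(1/2)) - (0) = sin(1/2).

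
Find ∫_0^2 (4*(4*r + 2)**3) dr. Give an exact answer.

Let u = 4*r + 2, so du = 4 dr. When r = 0, u = 2; when r = 2, u = 10.
The integral becomes ∫ u**3 du from 2 to 10, with antiderivative u**4/4.
Back in r: F(r) = (4*r + 2)**4/4.
Then F(2) - F(0) = (2500) - (4) = 2496.

2496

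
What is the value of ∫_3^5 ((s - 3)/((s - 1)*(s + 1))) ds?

log(9/8)

Factor the denominator: s**2 - 1 = (s + 1)(s - 1).
Partial fractions: (s - 3)/((s - 1)*(s + 1)) = 2/(s + 1) - 1/(s - 1).
An antiderivative is F(s) = -log(s - 1) + 2*log(s + 1).
Then F(5) - F(3) = (log(9)) - (log(8)) = log(9/8).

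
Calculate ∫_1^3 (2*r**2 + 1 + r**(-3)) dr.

By the power rule, an antiderivative is F(r) = 2*r**3/3 + r - 1/(2*r**2).
Then F(3) - F(1) = (377/18) - (7/6) = 178/9.

178/9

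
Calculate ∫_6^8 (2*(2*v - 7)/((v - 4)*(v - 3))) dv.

Factor the denominator: v**2 - 7*v + 12 = (v - 3)(v - 4).
Partial fractions: 2*(2*v - 7)/((v - 4)*(v - 3)) = 2/(v - 3) + 2/(v - 4).
An antiderivative is F(v) = 2*log(v - 4) + 2*log(v - 3).
Then F(8) - F(6) = (4*log(2) + 2*log(5)) - (log(36)) = log(100/9).

log(100/9)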